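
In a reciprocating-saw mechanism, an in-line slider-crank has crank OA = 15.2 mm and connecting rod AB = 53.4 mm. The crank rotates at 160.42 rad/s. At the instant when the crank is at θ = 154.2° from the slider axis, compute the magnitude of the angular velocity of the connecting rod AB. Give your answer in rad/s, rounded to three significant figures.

41.4

ω = 160.4 rad/s
The rod makes angle φ with the slider axis where L sinφ = r sinθ; differentiating, L cosφ·φ̇ = r ω cosθ.
L cosφ = √(L² − r² sin²θ) = 0.052989 m.
|ω_rod| = r ω |cosθ| / √(L² − r² sin²θ) = 0.0152·160.4·0.90032/0.052989 = 41.43 rad/s.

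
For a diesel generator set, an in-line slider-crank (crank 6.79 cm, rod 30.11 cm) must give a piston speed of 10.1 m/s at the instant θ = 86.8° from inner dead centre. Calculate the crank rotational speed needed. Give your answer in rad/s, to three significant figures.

For an in-line slider-crank, |v_piston| = rω|sinθ|·[1 + r cosθ/√(L² − r² sin²θ)].
With r = 0.0679 m, L = 0.3011 m, θ = 86.8°: the bracketed kinematic factor |dx/dθ| = 0.06867 m.
ω = v/|dx/dθ| = 10.1/0.06867 = 147.08 rad/s.

147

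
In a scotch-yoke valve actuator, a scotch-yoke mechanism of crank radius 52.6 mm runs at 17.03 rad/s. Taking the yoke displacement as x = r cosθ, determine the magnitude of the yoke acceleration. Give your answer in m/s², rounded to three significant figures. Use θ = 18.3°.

14.5

ω = 17.03 rad/s
x = r cosθ ⇒ ẍ = −rω² cosθ (ω constant).
|a| = rω²|cosθ| = 0.0526·(17.03)²·|cos 18.3°| = 14.484 m/s².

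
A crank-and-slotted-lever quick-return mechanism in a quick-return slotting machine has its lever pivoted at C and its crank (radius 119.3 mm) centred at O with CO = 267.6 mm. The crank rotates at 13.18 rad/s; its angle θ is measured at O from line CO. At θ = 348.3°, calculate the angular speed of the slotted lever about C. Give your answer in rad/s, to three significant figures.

ω = 13.18 rad/s
Crank pin A relative to C: A = (d + r cosθ, r sinθ); lever angle φ = atan2(r sinθ, d + r cosθ).
Differentiating tanφ: φ̇ = rω(d cosθ + r)/(d² + r² + 2dr cosθ).
d² + r² + 2dr cosθ = |CA|² = 0.148365 m²;  d cosθ + r = +0.38134 m.
|ω_lever| = |0.1193·13.18·+0.38134| / 0.148365 = 4.0414 rad/s.

4.04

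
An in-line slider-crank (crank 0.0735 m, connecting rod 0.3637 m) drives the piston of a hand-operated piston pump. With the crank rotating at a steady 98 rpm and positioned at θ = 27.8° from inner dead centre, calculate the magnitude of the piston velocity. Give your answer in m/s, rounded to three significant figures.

0.415

ω = 2π·98/60 = 10.26 rad/s
For an in-line slider-crank, x = r cosθ + √(L² − r² sin²θ), so v = −rω sinθ·[1 + r cosθ/√(L² − r² sin²θ)].
With r = 0.0735 m, L = 0.3637 m, θ = 27.8°: √(L² − r² sin²θ) = 0.36208 m.
v = −0.0735·10.26·0.46639·[1 + 0.0735·0.88458/0.36208] = -0.41496 m/s.
|v| = 0.41496 m/s.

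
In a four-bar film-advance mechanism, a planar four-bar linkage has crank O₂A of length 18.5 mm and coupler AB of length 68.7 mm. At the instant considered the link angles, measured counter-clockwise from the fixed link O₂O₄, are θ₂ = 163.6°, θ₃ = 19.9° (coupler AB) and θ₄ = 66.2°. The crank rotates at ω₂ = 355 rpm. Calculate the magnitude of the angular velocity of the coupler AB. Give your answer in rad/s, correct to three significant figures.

ω₂ = 37.18 rad/s (from 355 rpm).
Differentiating the loop-closure r₂e^{iθ₂}+r₃e^{iθ₃}=r₁+r₄e^{iθ₄} gives r₂ω₂e^{iθ₂}+r₃ω₃e^{iθ₃}=r₄ω₄e^{iθ₄}.
Eliminating the other unknown: ω₃ = r₂ω₂ sin(θ₄−θ₂) / [r₃ sin(θ₃−θ₄)].
Numerator sine = -0.99167; denominator sine = -0.72297.
Result = 0.0185·37.18·(-0.99167) / (0.0687·(-0.72297)) = +13.732 rad/s; magnitude 13.732 rad/s.

13.7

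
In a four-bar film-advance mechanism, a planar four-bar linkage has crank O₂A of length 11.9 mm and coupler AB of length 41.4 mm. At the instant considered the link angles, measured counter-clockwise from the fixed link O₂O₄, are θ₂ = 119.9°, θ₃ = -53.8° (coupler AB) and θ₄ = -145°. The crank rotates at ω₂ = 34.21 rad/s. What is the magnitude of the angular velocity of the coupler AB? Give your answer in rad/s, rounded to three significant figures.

ω₂ = 34.21 rad/s
Differentiating the loop-closure r₂e^{iθ₂}+r₃e^{iθ₃}=r₁+r₄e^{iθ₄} gives r₂ω₂e^{iθ₂}+r₃ω₃e^{iθ₃}=r₄ω₄e^{iθ₄}.
Eliminating the other unknown: ω₃ = r₂ω₂ sin(θ₄−θ₂) / [r₃ sin(θ₃−θ₄)].
Numerator sine = +0.99604; denominator sine = +0.99978.
Result = 0.0119·34.21·(+0.99604) / (0.0414·(+0.99978)) = +9.7965 rad/s; magnitude 9.7965 rad/s.

9.80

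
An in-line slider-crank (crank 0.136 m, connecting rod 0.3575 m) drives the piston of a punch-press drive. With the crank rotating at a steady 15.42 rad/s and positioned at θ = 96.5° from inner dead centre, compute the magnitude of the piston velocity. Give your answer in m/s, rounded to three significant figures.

1.99

ω = 15.42 rad/s
For an in-line slider-crank, x = r cosθ + √(L² − r² sin²θ), so v = −rω sinθ·[1 + r cosθ/√(L² − r² sin²θ)].
With r = 0.136 m, L = 0.3575 m, θ = 96.5°: √(L² − r² sin²θ) = 0.33098 m.
v = −0.136·15.42·0.99357·[1 + 0.136·-0.11320/0.33098] = -1.9867 m/s.
|v| = 1.9867 m/s.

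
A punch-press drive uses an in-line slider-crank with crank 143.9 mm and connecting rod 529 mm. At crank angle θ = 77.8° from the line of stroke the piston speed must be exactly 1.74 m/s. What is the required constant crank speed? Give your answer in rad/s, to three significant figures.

11.7

For an in-line slider-crank, |v_piston| = rω|sinθ|·[1 + r cosθ/√(L² − r² sin²θ)].
With r = 0.1439 m, L = 0.529 m, θ = 77.8°: the bracketed kinematic factor |dx/dθ| = 0.14904 m.
ω = v/|dx/dθ| = 1.74/0.14904 = 11.675 rad/s.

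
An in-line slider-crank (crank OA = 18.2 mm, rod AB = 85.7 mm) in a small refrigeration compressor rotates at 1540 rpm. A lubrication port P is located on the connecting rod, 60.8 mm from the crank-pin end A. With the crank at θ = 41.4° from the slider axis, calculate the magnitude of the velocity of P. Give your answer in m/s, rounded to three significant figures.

ω = 161.3 rad/s.  Crank-pin speed |V_A| = rω = 2.9351 m/s, perpendicular to OA.
Rod angle: sinφ = −(r/L) sinθ ⇒ φ = -8.073°; ω_rod = −rω cosθ/√(L²−r²sin²θ) = -25.947 rad/s.
V_P = V_A + ω_rod × AP, with AP = 0.0608 m along the rod.
Components: V_Px = −rω sinθ − a·ω_rod·sinφ = -2.1626 m/s;  V_Py = rω cosθ + a·ω_rod·cosφ = +0.63968 m/s.
|V_P| = √(V_Px² + V_Py²) = 2.2552 m/s.

2.26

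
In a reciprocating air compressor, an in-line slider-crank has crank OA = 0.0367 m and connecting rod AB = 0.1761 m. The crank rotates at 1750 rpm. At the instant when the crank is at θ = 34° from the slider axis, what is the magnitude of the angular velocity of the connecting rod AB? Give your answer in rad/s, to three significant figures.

31.9

ω = 183.3 rad/s (converted from 1750 rpm).
The rod makes angle φ with the slider axis where L sinφ = r sinθ; differentiating, L cosφ·φ̇ = r ω cosθ.
L cosφ = √(L² − r² sin²θ) = 0.1749 m.
|ω_rod| = r ω |cosθ| / √(L² − r² sin²θ) = 0.0367·183.3·0.82904/0.1749 = 31.88 rad/s.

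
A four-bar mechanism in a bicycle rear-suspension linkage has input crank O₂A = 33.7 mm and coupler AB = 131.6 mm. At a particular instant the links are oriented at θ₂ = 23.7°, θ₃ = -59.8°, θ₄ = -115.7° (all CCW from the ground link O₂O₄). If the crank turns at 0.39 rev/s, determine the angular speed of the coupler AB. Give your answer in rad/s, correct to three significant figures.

0.493

ω₂ = 2.45 rad/s (from 0.39 rev/s).
Differentiating the loop-closure r₂e^{iθ₂}+r₃e^{iθ₃}=r₁+r₄e^{iθ₄} gives r₂ω₂e^{iθ₂}+r₃ω₃e^{iθ₃}=r₄ω₄e^{iθ₄}.
Eliminating the other unknown: ω₃ = r₂ω₂ sin(θ₄−θ₂) / [r₃ sin(θ₃−θ₄)].
Numerator sine = -0.65077; denominator sine = +0.82806.
Result = 0.0337·2.45·(-0.65077) / (0.1316·(+0.82806)) = -0.49316 rad/s; magnitude 0.49316 rad/s.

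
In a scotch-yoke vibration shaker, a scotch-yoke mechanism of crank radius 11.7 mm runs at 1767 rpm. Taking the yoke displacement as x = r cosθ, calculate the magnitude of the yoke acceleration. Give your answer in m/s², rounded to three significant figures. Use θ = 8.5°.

ω = 185 rad/s (from 1767 rpm).
x = r cosθ ⇒ ẍ = −rω² cosθ (ω constant).
|a| = rω²|cosθ| = 0.0117·(185)²·|cos 8.5°| = 396.2 m/s².

396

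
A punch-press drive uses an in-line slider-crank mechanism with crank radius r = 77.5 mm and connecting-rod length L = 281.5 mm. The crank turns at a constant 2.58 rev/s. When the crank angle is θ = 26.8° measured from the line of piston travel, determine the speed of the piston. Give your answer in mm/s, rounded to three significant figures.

707

ω = 2π·2.58 = 16.21 rad/s
For an in-line slider-crank, x = r cosθ + √(L² − r² sin²θ), so v = −rω sinθ·[1 + r cosθ/√(L² − r² sin²θ)].
With r = 0.0775 m, L = 0.2815 m, θ = 26.8°: √(L² − r² sin²θ) = 0.27932 m.
v = −0.0775·16.21·0.45088·[1 + 0.0775·0.89259/0.27932] = -0.70673 m/s.
|v| = 0.70673 m/s = 706.73 mm/s.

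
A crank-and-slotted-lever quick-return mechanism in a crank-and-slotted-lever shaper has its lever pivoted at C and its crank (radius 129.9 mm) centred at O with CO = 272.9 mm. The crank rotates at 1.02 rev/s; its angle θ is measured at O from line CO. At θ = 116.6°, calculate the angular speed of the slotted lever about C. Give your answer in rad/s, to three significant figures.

ω = 6.409 rad/s (from 1.02 rev/s).
Crank pin A relative to C: A = (d + r cosθ, r sinθ); lever angle φ = atan2(r sinθ, d + r cosθ).
Differentiating tanφ: φ̇ = rω(d cosθ + r)/(d² + r² + 2dr cosθ).
d² + r² + 2dr cosθ = |CA|² = 0.0596026 m²;  d cosθ + r = +0.0077065 m.
|ω_lever| = |0.1299·6.409·+0.0077065| / 0.0596026 = 0.10764 rad/s.

0.108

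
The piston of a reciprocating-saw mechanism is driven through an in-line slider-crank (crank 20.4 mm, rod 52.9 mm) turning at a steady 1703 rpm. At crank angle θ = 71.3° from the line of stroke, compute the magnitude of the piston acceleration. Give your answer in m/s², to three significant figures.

ω = 2π·1703/60 = 178.3 rad/s
x(θ) = r cosθ + √(L² − r² sin²θ); with ω constant, a = ω²·d²x/dθ².
d²x/dθ² = −r cosθ − r²(cos2θ)/√u − r⁴ sin²2θ/(4u^{3/2}),  u = L² − r² sin²θ = 0.00242503 m².
Substituting r = 0.0204 m, L = 0.0529 m, θ = 71.3°: d²x/dθ² = +3.9246e-05 m.
a = ω²·d²x/dθ² = (178.3)²·(+3.9246e-05) = +1.2482 m/s²;  |a| = 1.2482 m/s².

1.25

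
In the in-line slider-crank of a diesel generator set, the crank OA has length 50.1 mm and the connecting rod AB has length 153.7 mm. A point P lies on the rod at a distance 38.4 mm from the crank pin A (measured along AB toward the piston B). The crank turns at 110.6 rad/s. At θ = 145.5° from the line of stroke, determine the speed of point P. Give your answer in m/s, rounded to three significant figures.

4.50

ω = 110.6 rad/s.  Crank-pin speed |V_A| = rω = 5.5411 m/s, perpendicular to OA.
Rod angle: sinφ = −(r/L) sinθ ⇒ φ = -10.639°; ω_rod = −rω cosθ/√(L²−r²sin²θ) = +30.23 rad/s.
V_P = V_A + ω_rod × AP, with AP = 0.0384 m along the rod.
Components: V_Px = −rω sinθ − a·ω_rod·sinφ = -2.9242 m/s;  V_Py = rω cosθ + a·ω_rod·cosφ = -3.4256 m/s.
|V_P| = √(V_Px² + V_Py²) = 4.504 m/s.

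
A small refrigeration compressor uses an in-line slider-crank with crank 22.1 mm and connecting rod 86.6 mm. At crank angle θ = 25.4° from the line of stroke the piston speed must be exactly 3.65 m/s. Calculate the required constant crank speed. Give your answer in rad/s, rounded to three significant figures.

313

For an in-line slider-crank, |v_piston| = rω|sinθ|·[1 + r cosθ/√(L² − r² sin²θ)].
With r = 0.0221 m, L = 0.0866 m, θ = 25.4°: the bracketed kinematic factor |dx/dθ| = 0.011678 m.
ω = v/|dx/dθ| = 3.65/0.011678 = 312.55 rad/s.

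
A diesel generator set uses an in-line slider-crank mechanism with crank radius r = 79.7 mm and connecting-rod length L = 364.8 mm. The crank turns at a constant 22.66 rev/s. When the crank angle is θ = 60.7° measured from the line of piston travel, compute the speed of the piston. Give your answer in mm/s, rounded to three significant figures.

11000

ω = 2π·22.7 = 142.4 rad/s
For an in-line slider-crank, x = r cosθ + √(L² − r² sin²θ), so v = −rω sinθ·[1 + r cosθ/√(L² − r² sin²θ)].
With r = 0.0797 m, L = 0.3648 m, θ = 60.7°: √(L² − r² sin²θ) = 0.35812 m.
v = −0.0797·142.4·0.87207·[1 + 0.0797·0.48938/0.35812] = -10.974 m/s.
|v| = 10.974 m/s = 10974 mm/s.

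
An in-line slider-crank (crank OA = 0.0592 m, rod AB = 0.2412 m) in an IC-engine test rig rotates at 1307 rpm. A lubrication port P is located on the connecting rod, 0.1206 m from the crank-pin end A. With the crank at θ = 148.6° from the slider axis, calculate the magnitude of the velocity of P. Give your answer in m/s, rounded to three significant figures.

5.12

ω = 136.9 rad/s.  Crank-pin speed |V_A| = rω = 8.1026 m/s, perpendicular to OA.
Rod angle: sinφ = −(r/L) sinθ ⇒ φ = -7.347°; ω_rod = −rω cosθ/√(L²−r²sin²θ) = +28.911 rad/s.
V_P = V_A + ω_rod × AP, with AP = 0.1206 m along the rod.
Components: V_Px = −rω sinθ − a·ω_rod·sinφ = -3.7757 m/s;  V_Py = rω cosθ + a·ω_rod·cosφ = -3.458 m/s.
|V_P| = √(V_Px² + V_Py²) = 5.1199 m/s.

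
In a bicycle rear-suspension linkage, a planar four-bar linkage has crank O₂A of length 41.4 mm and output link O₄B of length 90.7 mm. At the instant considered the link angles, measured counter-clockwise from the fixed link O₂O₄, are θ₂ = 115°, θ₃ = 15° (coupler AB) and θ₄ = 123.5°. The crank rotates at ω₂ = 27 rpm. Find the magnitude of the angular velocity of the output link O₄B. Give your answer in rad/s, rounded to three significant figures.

1.34

ω₂ = 2.827 rad/s (from 27 rpm).
Differentiating the loop-closure r₂e^{iθ₂}+r₃e^{iθ₃}=r₁+r₄e^{iθ₄} gives r₂ω₂e^{iθ₂}+r₃ω₃e^{iθ₃}=r₄ω₄e^{iθ₄}.
Eliminating the other unknown: ω₄ = r₂ω₂ sin(θ₂−θ₃) / [r₄ sin(θ₄−θ₃)].
Numerator sine = +0.98481; denominator sine = +0.94832.
Result = 0.0414·2.827·(+0.98481) / (0.0907·(+0.94832)) = +1.3402 rad/s; magnitude 1.3402 rad/s.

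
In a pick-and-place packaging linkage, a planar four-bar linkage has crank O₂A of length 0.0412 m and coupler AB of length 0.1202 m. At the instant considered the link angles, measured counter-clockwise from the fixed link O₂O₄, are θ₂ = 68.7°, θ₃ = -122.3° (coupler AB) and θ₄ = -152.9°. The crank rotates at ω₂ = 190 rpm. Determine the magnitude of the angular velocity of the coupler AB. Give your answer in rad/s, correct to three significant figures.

8.89

ω₂ = 19.9 rad/s (from 190 rpm).
Differentiating the loop-closure r₂e^{iθ₂}+r₃e^{iθ₃}=r₁+r₄e^{iθ₄} gives r₂ω₂e^{iθ₂}+r₃ω₃e^{iθ₃}=r₄ω₄e^{iθ₄}.
Eliminating the other unknown: ω₃ = r₂ω₂ sin(θ₄−θ₂) / [r₃ sin(θ₃−θ₄)].
Numerator sine = +0.66393; denominator sine = +0.50904.
Result = 0.0412·19.9·(+0.66393) / (0.1202·(+0.50904)) = +8.8949 rad/s; magnitude 8.8949 rad/s.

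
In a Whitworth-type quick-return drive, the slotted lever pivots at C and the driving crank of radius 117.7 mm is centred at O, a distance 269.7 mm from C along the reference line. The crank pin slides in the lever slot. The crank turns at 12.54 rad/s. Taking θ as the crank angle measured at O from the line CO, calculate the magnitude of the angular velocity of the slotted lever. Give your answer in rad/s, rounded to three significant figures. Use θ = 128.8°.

1.62

ω = 12.54 rad/s
Crank pin A relative to C: A = (d + r cosθ, r sinθ); lever angle φ = atan2(r sinθ, d + r cosθ).
Differentiating tanφ: φ̇ = rω(d cosθ + r)/(d² + r² + 2dr cosθ).
d² + r² + 2dr cosθ = |CA|² = 0.0468099 m²;  d cosθ + r = -0.051295 m.
|ω_lever| = |0.1177·12.54·-0.051295| / 0.0468099 = 1.6174 rad/s.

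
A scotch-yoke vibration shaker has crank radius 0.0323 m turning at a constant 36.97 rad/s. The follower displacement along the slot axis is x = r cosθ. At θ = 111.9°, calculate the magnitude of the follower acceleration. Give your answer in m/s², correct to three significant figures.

ω = 36.97 rad/s
x = r cosθ ⇒ ẍ = −rω² cosθ (ω constant).
|a| = rω²|cosθ| = 0.0323·(36.97)²·|cos 111.9°| = 16.466 m/s².

16.5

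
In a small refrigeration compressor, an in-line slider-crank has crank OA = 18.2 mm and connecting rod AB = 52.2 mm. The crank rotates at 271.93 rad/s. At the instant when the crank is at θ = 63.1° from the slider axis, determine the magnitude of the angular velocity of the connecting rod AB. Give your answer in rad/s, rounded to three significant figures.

45.1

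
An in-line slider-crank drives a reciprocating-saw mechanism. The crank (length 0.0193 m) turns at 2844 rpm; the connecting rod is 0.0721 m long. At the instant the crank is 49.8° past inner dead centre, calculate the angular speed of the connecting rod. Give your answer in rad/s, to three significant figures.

ω = 297.8 rad/s (converted from 2844 rpm).
The rod makes angle φ with the slider axis where L sinφ = r sinθ; differentiating, L cosφ·φ̇ = r ω cosθ.
L cosφ = √(L² − r² sin²θ) = 0.070577 m.
|ω_rod| = r ω |cosθ| / √(L² − r² sin²θ) = 0.0193·297.8·0.64546/0.070577 = 52.568 rad/s.

52.6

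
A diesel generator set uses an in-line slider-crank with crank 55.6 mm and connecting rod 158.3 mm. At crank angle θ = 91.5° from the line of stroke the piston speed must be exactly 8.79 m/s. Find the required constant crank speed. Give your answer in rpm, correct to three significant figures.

1530

For an in-line slider-crank, |v_piston| = rω|sinθ|·[1 + r cosθ/√(L² − r² sin²θ)].
With r = 0.0556 m, L = 0.1583 m, θ = 91.5°: the bracketed kinematic factor |dx/dθ| = 0.055035 m.
ω = v/|dx/dθ| = 8.79/0.055035 = 159.72 rad/s.
N = 60ω/(2π) = 1525.2 rpm.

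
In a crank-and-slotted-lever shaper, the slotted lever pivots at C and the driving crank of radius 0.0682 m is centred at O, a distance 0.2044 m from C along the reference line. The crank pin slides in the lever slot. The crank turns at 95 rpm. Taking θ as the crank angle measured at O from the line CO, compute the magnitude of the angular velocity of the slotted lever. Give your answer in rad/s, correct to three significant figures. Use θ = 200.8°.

4.09

ω = 9.948 rad/s (from 95 rpm).
Crank pin A relative to C: A = (d + r cosθ, r sinθ); lever angle φ = atan2(r sinθ, d + r cosθ).
Differentiating tanφ: φ̇ = rω(d cosθ + r)/(d² + r² + 2dr cosθ).
d² + r² + 2dr cosθ = |CA|² = 0.0203675 m²;  d cosθ + r = -0.12288 m.
|ω_lever| = |0.0682·9.948·-0.12288| / 0.0203675 = 4.0933 rad/s.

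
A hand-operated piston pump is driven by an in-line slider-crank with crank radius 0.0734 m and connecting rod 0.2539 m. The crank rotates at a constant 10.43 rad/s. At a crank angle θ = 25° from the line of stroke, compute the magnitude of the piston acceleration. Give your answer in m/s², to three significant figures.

8.76

ω = 10.43 rad/s
x(θ) = r cosθ + √(L² − r² sin²θ); with ω constant, a = ω²·d²x/dθ².
d²x/dθ² = −r cosθ − r²(cos2θ)/√u − r⁴ sin²2θ/(4u^{3/2}),  u = L² − r² sin²θ = 0.063503 m².
Substituting r = 0.0734 m, L = 0.2539 m, θ = 25°: d²x/dθ² = -0.080531 m.
a = ω²·d²x/dθ² = (10.43)²·(-0.080531) = -8.7606 m/s²;  |a| = 8.7606 m/s².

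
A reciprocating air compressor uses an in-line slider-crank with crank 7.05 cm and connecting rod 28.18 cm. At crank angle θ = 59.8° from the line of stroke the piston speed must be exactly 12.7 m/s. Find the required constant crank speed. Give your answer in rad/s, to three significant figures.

185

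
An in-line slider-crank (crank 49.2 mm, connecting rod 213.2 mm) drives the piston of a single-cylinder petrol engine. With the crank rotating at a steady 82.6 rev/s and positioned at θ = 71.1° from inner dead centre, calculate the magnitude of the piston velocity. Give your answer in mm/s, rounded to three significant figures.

26000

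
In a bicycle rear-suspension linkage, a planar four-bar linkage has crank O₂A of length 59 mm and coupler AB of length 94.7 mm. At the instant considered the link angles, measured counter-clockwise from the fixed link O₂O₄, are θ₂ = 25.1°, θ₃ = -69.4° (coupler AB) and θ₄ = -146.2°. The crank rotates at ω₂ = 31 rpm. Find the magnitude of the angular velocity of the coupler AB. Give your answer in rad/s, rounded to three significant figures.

ω₂ = 3.246 rad/s (from 31 rpm).
Differentiating the loop-closure r₂e^{iθ₂}+r₃e^{iθ₃}=r₁+r₄e^{iθ₄} gives r₂ω₂e^{iθ₂}+r₃ω₃e^{iθ₃}=r₄ω₄e^{iθ₄}.
Eliminating the other unknown: ω₃ = r₂ω₂ sin(θ₄−θ₂) / [r₃ sin(θ₃−θ₄)].
Numerator sine = -0.15126; denominator sine = +0.97358.
Result = 0.059·3.246·(-0.15126) / (0.0947·(+0.97358)) = -0.31423 rad/s; magnitude 0.31423 rad/s.

0.314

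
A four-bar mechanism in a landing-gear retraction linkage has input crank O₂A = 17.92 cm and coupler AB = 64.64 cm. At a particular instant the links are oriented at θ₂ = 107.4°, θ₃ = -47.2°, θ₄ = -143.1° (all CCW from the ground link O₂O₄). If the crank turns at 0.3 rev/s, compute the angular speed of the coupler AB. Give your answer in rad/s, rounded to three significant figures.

0.495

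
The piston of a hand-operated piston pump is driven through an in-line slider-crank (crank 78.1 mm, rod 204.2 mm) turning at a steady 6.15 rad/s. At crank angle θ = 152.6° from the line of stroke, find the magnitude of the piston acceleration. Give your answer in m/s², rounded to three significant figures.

1.93

ω = 6.15 rad/s
x(θ) = r cosθ + √(L² − r² sin²θ); with ω constant, a = ω²·d²x/dθ².
d²x/dθ² = −r cosθ − r²(cos2θ)/√u − r⁴ sin²2θ/(4u^{3/2}),  u = L² − r² sin²θ = 0.0404058 m².
Substituting r = 0.0781 m, L = 0.2042 m, θ = 152.6°: d²x/dθ² = +0.051082 m.
a = ω²·d²x/dθ² = (6.15)²·(+0.051082) = +1.9321 m/s²;  |a| = 1.9321 m/s².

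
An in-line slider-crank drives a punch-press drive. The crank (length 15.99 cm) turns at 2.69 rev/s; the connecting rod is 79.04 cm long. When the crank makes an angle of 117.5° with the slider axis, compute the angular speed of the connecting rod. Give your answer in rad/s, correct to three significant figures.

ω = 16.9 rad/s (converted from 2.69 rev/s).
The rod makes angle φ with the slider axis where L sinφ = r sinθ; differentiating, L cosφ·φ̇ = r ω cosθ.
L cosφ = √(L² − r² sin²θ) = 0.77757 m.
|ω_rod| = r ω |cosθ| / √(L² − r² sin²θ) = 0.1599·16.9·0.46175/0.77757 = 1.6049 rad/s.

1.60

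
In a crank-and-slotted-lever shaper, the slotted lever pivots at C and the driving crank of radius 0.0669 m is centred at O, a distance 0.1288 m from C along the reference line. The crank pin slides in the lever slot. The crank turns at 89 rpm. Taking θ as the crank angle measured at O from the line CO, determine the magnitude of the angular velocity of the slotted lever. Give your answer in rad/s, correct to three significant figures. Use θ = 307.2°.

2.87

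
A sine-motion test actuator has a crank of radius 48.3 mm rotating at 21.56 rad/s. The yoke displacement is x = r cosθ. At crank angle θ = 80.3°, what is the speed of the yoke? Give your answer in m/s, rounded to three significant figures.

ω = 21.56 rad/s
x = r cosθ ⇒ ẋ = −rω sinθ.
|v| = rω|sinθ| = 0.0483·21.56·|sin 80.3°| = 1.0265 m/s.

1.03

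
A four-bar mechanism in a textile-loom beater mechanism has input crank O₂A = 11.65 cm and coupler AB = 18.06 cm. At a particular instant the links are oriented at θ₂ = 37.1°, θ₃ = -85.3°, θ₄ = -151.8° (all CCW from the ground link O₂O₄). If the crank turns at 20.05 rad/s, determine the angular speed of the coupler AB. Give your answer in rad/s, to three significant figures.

2.18

ω₂ = 20.05 rad/s
Differentiating the loop-closure r₂e^{iθ₂}+r₃e^{iθ₃}=r₁+r₄e^{iθ₄} gives r₂ω₂e^{iθ₂}+r₃ω₃e^{iθ₃}=r₄ω₄e^{iθ₄}.
Eliminating the other unknown: ω₃ = r₂ω₂ sin(θ₄−θ₂) / [r₃ sin(θ₃−θ₄)].
Numerator sine = +0.15471; denominator sine = +0.91706.
Result = 0.1165·20.05·(+0.15471) / (0.1806·(+0.91706)) = +2.1819 rad/s; magnitude 2.1819 rad/s.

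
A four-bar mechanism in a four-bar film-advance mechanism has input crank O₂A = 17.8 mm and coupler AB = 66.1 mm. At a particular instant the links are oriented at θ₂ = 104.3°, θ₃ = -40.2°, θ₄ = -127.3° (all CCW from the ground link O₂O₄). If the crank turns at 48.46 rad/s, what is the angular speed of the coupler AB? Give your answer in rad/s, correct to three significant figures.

10.2

ω₂ = 48.46 rad/s
Differentiating the loop-closure r₂e^{iθ₂}+r₃e^{iθ₃}=r₁+r₄e^{iθ₄} gives r₂ω₂e^{iθ₂}+r₃ω₃e^{iθ₃}=r₄ω₄e^{iθ₄}.
Eliminating the other unknown: ω₃ = r₂ω₂ sin(θ₄−θ₂) / [r₃ sin(θ₃−θ₄)].
Numerator sine = +0.78369; denominator sine = +0.99872.
Result = 0.0178·48.46·(+0.78369) / (0.0661·(+0.99872)) = +10.24 rad/s; magnitude 10.24 rad/s.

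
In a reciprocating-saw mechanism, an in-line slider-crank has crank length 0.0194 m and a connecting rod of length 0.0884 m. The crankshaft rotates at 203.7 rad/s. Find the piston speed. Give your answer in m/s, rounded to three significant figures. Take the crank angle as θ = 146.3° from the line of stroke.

1.79

ω = 203.7 rad/s
For an in-line slider-crank, x = r cosθ + √(L² − r² sin²θ), so v = −rω sinθ·[1 + r cosθ/√(L² − r² sin²θ)].
With r = 0.0194 m, L = 0.0884 m, θ = 146.3°: √(L² − r² sin²θ) = 0.087742 m.
v = −0.0194·203.7·0.55484·[1 + 0.0194·-0.83195/0.087742] = -1.7893 m/s.
|v| = 1.7893 m/s.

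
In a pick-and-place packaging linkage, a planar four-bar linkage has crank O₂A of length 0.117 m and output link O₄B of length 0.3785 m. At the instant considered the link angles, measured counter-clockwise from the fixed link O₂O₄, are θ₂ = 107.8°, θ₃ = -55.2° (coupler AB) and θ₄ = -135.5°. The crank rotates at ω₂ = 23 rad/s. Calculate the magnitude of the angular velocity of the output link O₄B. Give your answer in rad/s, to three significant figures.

ω₂ = 23 rad/s
Differentiating the loop-closure r₂e^{iθ₂}+r₃e^{iθ₃}=r₁+r₄e^{iθ₄} gives r₂ω₂e^{iθ₂}+r₃ω₃e^{iθ₃}=r₄ω₄e^{iθ₄}.
Eliminating the other unknown: ω₄ = r₂ω₂ sin(θ₂−θ₃) / [r₄ sin(θ₄−θ₃)].
Numerator sine = +0.29237; denominator sine = -0.98570.
Result = 0.117·23·(+0.29237) / (0.3785·(-0.98570)) = -2.1088 rad/s; magnitude 2.1088 rad/s.

2.11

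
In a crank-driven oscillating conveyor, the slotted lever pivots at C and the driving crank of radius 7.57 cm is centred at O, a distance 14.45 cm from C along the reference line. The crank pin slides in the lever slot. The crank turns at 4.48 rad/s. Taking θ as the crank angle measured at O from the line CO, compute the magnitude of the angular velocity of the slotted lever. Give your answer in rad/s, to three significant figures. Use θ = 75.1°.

1.19

ω = 4.48 rad/s
Crank pin A relative to C: A = (d + r cosθ, r sinθ); lever angle φ = atan2(r sinθ, d + r cosθ).
Differentiating tanφ: φ̇ = rω(d cosθ + r)/(d² + r² + 2dr cosθ).
d² + r² + 2dr cosθ = |CA|² = 0.0322361 m²;  d cosθ + r = +0.11286 m.
|ω_lever| = |0.0757·4.48·+0.11286| / 0.0322361 = 1.1873 rad/s.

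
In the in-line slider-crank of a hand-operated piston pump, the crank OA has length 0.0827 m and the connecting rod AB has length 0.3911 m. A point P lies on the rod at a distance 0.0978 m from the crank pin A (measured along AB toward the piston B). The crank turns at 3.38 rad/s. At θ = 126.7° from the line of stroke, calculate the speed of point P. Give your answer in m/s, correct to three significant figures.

ω = 3.38 rad/s.  Crank-pin speed |V_A| = rω = 0.27953 m/s, perpendicular to OA.
Rod angle: sinφ = −(r/L) sinθ ⇒ φ = -9.761°; ω_rod = −rω cosθ/√(L²−r²sin²θ) = +0.43341 rad/s.
V_P = V_A + ω_rod × AP, with AP = 0.0978 m along the rod.
Components: V_Px = −rω sinθ − a·ω_rod·sinφ = -0.21693 m/s;  V_Py = rω cosθ + a·ω_rod·cosφ = -0.12528 m/s.
|V_P| = √(V_Px² + V_Py²) = 0.25051 m/s.

0.251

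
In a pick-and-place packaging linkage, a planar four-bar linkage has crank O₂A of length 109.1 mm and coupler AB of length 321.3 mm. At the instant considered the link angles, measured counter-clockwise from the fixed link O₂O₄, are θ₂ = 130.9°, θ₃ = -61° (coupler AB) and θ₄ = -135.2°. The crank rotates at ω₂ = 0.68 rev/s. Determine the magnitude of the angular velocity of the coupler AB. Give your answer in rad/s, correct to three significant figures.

1.50

ω₂ = 4.273 rad/s (from 0.68 rev/s).
Differentiating the loop-closure r₂e^{iθ₂}+r₃e^{iθ₃}=r₁+r₄e^{iθ₄} gives r₂ω₂e^{iθ₂}+r₃ω₃e^{iθ₃}=r₄ω₄e^{iθ₄}.
Eliminating the other unknown: ω₃ = r₂ω₂ sin(θ₄−θ₂) / [r₃ sin(θ₃−θ₄)].
Numerator sine = +0.99768; denominator sine = +0.96222.
Result = 0.1091·4.273·(+0.99768) / (0.3213·(+0.96222)) = +1.5043 rad/s; magnitude 1.5043 rad/s.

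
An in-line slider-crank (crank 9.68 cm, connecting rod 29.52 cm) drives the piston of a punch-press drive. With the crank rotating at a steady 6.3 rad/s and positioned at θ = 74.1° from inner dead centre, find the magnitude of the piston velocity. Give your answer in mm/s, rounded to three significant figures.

642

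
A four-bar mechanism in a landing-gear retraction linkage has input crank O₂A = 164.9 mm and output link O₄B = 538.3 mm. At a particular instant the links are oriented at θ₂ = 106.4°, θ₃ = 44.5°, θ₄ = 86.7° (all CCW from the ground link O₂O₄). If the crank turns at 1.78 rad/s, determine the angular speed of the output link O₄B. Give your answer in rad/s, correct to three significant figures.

0.716

ω₂ = 1.78 rad/s
Differentiating the loop-closure r₂e^{iθ₂}+r₃e^{iθ₃}=r₁+r₄e^{iθ₄} gives r₂ω₂e^{iθ₂}+r₃ω₃e^{iθ₃}=r₄ω₄e^{iθ₄}.
Eliminating the other unknown: ω₄ = r₂ω₂ sin(θ₂−θ₃) / [r₄ sin(θ₄−θ₃)].
Numerator sine = +0.88213; denominator sine = +0.67172.
Result = 0.1649·1.78·(+0.88213) / (0.5383·(+0.67172)) = +0.71608 rad/s; magnitude 0.71608 rad/s.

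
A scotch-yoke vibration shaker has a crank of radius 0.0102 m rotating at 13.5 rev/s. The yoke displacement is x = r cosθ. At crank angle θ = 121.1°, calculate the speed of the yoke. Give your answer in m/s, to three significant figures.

0.741

ω = 84.82 rad/s (from 13.5 rev/s).
x = r cosθ ⇒ ẋ = −rω sinθ.
|v| = rω|sinθ| = 0.0102·84.82·|sin 121.1°| = 0.74084 m/s.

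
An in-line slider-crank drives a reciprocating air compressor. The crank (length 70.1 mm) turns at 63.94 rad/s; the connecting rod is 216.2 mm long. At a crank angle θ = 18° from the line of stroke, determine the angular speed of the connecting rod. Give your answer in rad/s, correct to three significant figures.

19.8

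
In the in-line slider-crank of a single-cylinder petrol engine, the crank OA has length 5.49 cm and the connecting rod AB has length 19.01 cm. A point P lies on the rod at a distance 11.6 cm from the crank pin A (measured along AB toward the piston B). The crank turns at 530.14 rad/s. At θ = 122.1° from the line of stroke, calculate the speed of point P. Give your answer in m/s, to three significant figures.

23.1

ω = 530.1 rad/s.  Crank-pin speed |V_A| = rω = 29.105 m/s, perpendicular to OA.
Rod angle: sinφ = −(r/L) sinθ ⇒ φ = -14.161°; ω_rod = −rω cosθ/√(L²−r²sin²θ) = +83.908 rad/s.
V_P = V_A + ω_rod × AP, with AP = 0.116 m along the rod.
Components: V_Px = −rω sinθ − a·ω_rod·sinφ = -22.274 m/s;  V_Py = rω cosθ + a·ω_rod·cosφ = -6.0286 m/s.
|V_P| = √(V_Px² + V_Py²) = 23.075 m/s.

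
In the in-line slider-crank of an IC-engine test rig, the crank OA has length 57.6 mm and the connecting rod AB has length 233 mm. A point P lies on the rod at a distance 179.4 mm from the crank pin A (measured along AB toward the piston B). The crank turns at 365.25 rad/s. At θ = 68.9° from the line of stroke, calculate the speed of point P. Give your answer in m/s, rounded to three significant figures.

ω = 365.2 rad/s.  Crank-pin speed |V_A| = rω = 21.038 m/s, perpendicular to OA.
Rod angle: sinφ = −(r/L) sinθ ⇒ φ = -13.335°; ω_rod = −rω cosθ/√(L²−r²sin²θ) = -33.406 rad/s.
V_P = V_A + ω_rod × AP, with AP = 0.1794 m along the rod.
Components: V_Px = −rω sinθ − a·ω_rod·sinφ = -21.01 m/s;  V_Py = rω cosθ + a·ω_rod·cosφ = +1.7423 m/s.
|V_P| = √(V_Px² + V_Py²) = 21.082 m/s.

21.1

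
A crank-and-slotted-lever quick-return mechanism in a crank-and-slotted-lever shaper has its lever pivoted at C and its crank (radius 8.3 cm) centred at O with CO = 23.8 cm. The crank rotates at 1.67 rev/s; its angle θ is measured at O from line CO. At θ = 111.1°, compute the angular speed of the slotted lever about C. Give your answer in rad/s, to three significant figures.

ω = 10.49 rad/s (from 1.67 rev/s).
Crank pin A relative to C: A = (d + r cosθ, r sinθ); lever angle φ = atan2(r sinθ, d + r cosθ).
Differentiating tanφ: φ̇ = rω(d cosθ + r)/(d² + r² + 2dr cosθ).
d² + r² + 2dr cosθ = |CA|² = 0.0493102 m²;  d cosθ + r = -0.0026792 m.
|ω_lever| = |0.083·10.49·-0.0026792| / 0.0493102 = 0.04732 rad/s.

0.0473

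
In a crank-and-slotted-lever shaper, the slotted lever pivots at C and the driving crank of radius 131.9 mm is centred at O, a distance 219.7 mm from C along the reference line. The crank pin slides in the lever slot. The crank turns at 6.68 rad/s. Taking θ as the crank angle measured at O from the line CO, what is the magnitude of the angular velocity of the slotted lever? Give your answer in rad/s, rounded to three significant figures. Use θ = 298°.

2.23

ω = 6.68 rad/s
Crank pin A relative to C: A = (d + r cosθ, r sinθ); lever angle φ = atan2(r sinθ, d + r cosθ).
Differentiating tanφ: φ̇ = rω(d cosθ + r)/(d² + r² + 2dr cosθ).
d² + r² + 2dr cosθ = |CA|² = 0.0928748 m²;  d cosθ + r = +0.23504 m.
|ω_lever| = |0.1319·6.68·+0.23504| / 0.0928748 = 2.2298 rad/s.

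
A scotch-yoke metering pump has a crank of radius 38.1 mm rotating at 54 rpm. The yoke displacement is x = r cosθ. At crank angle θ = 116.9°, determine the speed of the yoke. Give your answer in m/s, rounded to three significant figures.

ω = 5.655 rad/s (from 54 rpm).
x = r cosθ ⇒ ẋ = −rω sinθ.
|v| = rω|sinθ| = 0.0381·5.655·|sin 116.9°| = 0.19214 m/s.

0.192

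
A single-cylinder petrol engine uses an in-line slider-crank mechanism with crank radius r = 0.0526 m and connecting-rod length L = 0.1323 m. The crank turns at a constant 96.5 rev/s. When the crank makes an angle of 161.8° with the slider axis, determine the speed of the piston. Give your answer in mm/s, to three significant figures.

6170

ω = 2π·96.5 = 606.3 rad/s
For an in-line slider-crank, x = r cosθ + √(L² − r² sin²θ), so v = −rω sinθ·[1 + r cosθ/√(L² − r² sin²θ)].
With r = 0.0526 m, L = 0.1323 m, θ = 161.8°: √(L² − r² sin²θ) = 0.13128 m.
v = −0.0526·606.3·0.31233·[1 + 0.0526·-0.94997/0.13128] = -6.1696 m/s.
|v| = 6.1696 m/s = 6169.6 mm/s.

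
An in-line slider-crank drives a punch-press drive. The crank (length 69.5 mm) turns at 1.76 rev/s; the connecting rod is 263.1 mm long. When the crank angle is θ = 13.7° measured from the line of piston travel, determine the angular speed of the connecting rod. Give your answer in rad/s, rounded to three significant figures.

2.84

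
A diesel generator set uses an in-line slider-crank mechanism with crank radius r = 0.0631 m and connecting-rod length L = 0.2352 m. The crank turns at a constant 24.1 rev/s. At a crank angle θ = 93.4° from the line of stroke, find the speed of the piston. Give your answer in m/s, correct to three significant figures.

9.38

ω = 2π·24.1 = 151.4 rad/s
For an in-line slider-crank, x = r cosθ + √(L² − r² sin²θ), so v = −rω sinθ·[1 + r cosθ/√(L² − r² sin²θ)].
With r = 0.0631 m, L = 0.2352 m, θ = 93.4°: √(L² − r² sin²θ) = 0.22661 m.
v = −0.0631·151.4·0.99824·[1 + 0.0631·-0.05931/0.22661] = -9.3806 m/s.
|v| = 9.3806 m/s.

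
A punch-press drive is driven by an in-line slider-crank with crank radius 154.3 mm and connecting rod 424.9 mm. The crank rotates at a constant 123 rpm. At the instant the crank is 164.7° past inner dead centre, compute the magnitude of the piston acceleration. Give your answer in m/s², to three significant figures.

ω = 2π·123/60 = 12.88 rad/s
x(θ) = r cosθ + √(L² − r² sin²θ); with ω constant, a = ω²·d²x/dθ².
d²x/dθ² = −r cosθ − r²(cos2θ)/√u − r⁴ sin²2θ/(4u^{3/2}),  u = L² − r² sin²θ = 0.178882 m².
Substituting r = 0.1543 m, L = 0.4249 m, θ = 164.7°: d²x/dθ² = +0.099893 m.
a = ω²·d²x/dθ² = (12.88)²·(+0.099893) = +16.573 m/s²;  |a| = 16.573 m/s².

16.6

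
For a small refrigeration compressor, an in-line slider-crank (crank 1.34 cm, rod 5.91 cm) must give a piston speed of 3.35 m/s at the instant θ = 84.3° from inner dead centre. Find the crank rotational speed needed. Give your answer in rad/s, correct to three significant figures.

246

For an in-line slider-crank, |v_piston| = rω|sinθ|·[1 + r cosθ/√(L² − r² sin²θ)].
With r = 0.0134 m, L = 0.0591 m, θ = 84.3°: the bracketed kinematic factor |dx/dθ| = 0.013642 m.
ω = v/|dx/dθ| = 3.35/0.013642 = 245.57 rad/s.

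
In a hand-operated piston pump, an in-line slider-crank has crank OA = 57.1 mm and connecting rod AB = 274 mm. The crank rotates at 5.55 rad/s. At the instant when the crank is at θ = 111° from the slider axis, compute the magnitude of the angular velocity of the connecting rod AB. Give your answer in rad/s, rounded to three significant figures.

ω = 5.55 rad/s
The rod makes angle φ with the slider axis where L sinφ = r sinθ; differentiating, L cosφ·φ̇ = r ω cosθ.
L cosφ = √(L² − r² sin²θ) = 0.26876 m.
|ω_rod| = r ω |cosθ| / √(L² − r² sin²θ) = 0.0571·5.55·0.35837/0.26876 = 0.42256 rad/s.

0.423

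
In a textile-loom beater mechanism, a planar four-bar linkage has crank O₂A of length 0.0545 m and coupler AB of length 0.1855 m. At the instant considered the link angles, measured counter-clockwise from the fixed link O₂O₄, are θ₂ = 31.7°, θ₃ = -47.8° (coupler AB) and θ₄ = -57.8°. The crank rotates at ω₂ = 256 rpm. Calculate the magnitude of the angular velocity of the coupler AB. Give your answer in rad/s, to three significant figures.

ω₂ = 26.81 rad/s (from 256 rpm).
Differentiating the loop-closure r₂e^{iθ₂}+r₃e^{iθ₃}=r₁+r₄e^{iθ₄} gives r₂ω₂e^{iθ₂}+r₃ω₃e^{iθ₃}=r₄ω₄e^{iθ₄}.
Eliminating the other unknown: ω₃ = r₂ω₂ sin(θ₄−θ₂) / [r₃ sin(θ₃−θ₄)].
Numerator sine = -0.99996; denominator sine = +0.17365.
Result = 0.0545·26.81·(-0.99996) / (0.1855·(+0.17365)) = -45.356 rad/s; magnitude 45.356 rad/s.

45.4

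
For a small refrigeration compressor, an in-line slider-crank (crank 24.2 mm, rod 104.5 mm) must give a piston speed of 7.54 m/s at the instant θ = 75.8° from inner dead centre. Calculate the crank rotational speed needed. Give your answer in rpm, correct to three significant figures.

For an in-line slider-crank, |v_piston| = rω|sinθ|·[1 + r cosθ/√(L² − r² sin²θ)].
With r = 0.0242 m, L = 0.1045 m, θ = 75.8°: the bracketed kinematic factor |dx/dθ| = 0.024828 m.
ω = v/|dx/dθ| = 7.54/0.024828 = 303.69 rad/s.
N = 60ω/(2π) = 2900 rpm.

2900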